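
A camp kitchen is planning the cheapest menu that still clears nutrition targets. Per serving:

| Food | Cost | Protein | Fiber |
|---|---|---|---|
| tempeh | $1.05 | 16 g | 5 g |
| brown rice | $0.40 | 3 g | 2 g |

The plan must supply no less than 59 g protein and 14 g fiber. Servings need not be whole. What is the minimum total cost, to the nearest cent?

Minimising a linear cost over {protein ≥ 59, fiber ≥ 14, servings ≥ 0} — the optimum is at a vertex, using one or two foods.
tempeh only: max(59/16, 14/5) = 3.688 servings → $3.87.
brown rice only: max(59/3, 14/2) = 19.67 servings → $7.87.
tempeh + brown rice with both targets exact would need a negative amount; discard.
Cheapest feasible corner: $3.87.

$3.87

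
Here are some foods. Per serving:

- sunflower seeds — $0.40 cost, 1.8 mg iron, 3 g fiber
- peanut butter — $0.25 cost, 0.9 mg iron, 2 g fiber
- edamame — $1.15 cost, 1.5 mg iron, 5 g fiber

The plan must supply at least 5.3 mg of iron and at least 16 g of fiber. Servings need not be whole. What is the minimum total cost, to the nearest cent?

$2.00

sunflower seeds only: max(5.3/1.8, 16/3) = 5.333 servings → $2.13.
peanut butter only: max(5.3/0.9, 16/2) = 8 servings → $2.00.
edamame only: max(5.3/1.5, 16/5) = 3.533 servings → $4.06.
sunflower seeds + peanut butter: the both-tight solution has a negative serving — not a feasible corner.
sunflower seeds + edamame with both tight: 0.5556 servings and 2.867 servings → $3.52.
peanut butter + edamame with both tight: 1.667 servings and 2.533 servings → $3.33.
The minimum over all feasible corners is $2.00.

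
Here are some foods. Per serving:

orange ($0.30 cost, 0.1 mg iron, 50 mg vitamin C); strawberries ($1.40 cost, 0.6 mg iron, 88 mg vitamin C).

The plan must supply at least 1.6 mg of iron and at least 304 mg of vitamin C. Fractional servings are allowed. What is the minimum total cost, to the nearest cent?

An LP optimum is at a vertex; with two nutrient constraints at most two foods are used. Check each candidate.
orange only: max(1.6/0.1, 304/50) = 16 servings → $4.80.
strawberries only: max(1.6/0.6, 304/88) = 3.455 servings → $4.84.
orange + strawberries with both tight: 1.962 servings and 2.34 servings → $3.86.
Cheapest feasible corner: $3.86.

$3.86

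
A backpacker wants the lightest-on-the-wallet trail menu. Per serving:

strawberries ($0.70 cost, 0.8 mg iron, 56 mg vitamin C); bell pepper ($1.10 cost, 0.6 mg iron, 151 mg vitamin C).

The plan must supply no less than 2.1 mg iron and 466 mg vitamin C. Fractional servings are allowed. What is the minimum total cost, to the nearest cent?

$3.52

Check every corner: each single food scaled to meet both minima, and each pair solved so both constraints bind.
strawberries only: max(2.1/0.8, 466/56) = 8.321 servings → $5.83.
bell pepper only: max(2.1/0.6, 466/151) = 3.5 servings → $3.85.
strawberries + bell pepper with both tight: 0.43 servings and 2.927 servings → $3.52.
The minimum over all feasible corners is $3.52.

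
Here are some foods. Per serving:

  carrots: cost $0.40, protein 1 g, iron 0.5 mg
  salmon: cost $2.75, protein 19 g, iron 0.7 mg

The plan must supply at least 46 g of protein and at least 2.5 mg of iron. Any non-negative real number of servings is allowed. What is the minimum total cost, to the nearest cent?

Compare the cost at each extreme point of the feasible region.
carrots only: max(46/1, 2.5/0.5) = 46 servings → $18.40.
salmon only: max(46/19, 2.5/0.7) = 3.571 servings → $9.82.
carrots + salmon with both tight: 1.739 servings and 2.33 servings → $7.10.
The minimum over all feasible corners is $7.10.

$7.10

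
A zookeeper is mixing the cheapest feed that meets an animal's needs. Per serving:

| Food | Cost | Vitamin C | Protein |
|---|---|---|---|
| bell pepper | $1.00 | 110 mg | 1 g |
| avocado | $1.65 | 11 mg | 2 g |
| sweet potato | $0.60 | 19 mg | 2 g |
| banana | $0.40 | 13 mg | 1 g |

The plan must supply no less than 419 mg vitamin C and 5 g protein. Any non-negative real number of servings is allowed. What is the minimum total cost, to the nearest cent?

$4.09

With two linear requirements the optimum uses one or two foods; enumerate the corners.
bell pepper only: max(419/110, 5/1) = 5 servings → $5.00.
avocado only: max(419/11, 5/2) = 38.09 servings → $62.85.
sweet potato only: max(419/19, 5/2) = 22.05 servings → $13.23.
banana only: max(419/13, 5/1) = 32.23 servings → $12.89.
bell pepper + avocado with both tight: 3.746 servings and 0.6268 servings → $4.78.
bell pepper + sweet potato with both tight: 3.697 servings and 0.6517 servings → $4.09.
bell pepper + banana with both tight: 3.649 servings and 1.351 servings → $4.19.
avocado + sweet potato: the both-tight solution has a negative serving — not a feasible corner.
avocado + banana: the both-tight solution has a negative serving — not a feasible corner.
sweet potato + banana with both targets exact would need a negative amount; discard.
The minimum over all feasible corners is $4.09.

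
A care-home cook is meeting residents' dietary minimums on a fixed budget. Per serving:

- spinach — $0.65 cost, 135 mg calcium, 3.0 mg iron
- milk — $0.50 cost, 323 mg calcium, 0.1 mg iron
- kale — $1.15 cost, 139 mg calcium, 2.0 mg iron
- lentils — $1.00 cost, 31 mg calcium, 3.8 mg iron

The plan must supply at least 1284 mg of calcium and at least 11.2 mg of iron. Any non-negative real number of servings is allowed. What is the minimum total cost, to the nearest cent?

spinach only: max(1284/135, 11.2/3.0) = 9.511 servings → $6.18.
milk only: max(1284/323, 11.2/0.1) = 112 servings → $56.00.
kale only: max(1284/139, 11.2/2.0) = 9.237 servings → $10.62.
lentils only: max(1284/31, 11.2/3.8) = 41.42 servings → $41.42.
spinach + milk with both tight: 3.652 servings and 2.449 servings → $3.60.
spinach + kale with both targets exact would need a negative amount; discard.
spinach + lentils: intersection lies outside the first quadrant.
milk + kale with both tight: 1.6 servings and 5.52 servings → $7.15.
milk + lentils with both tight: 3.702 servings and 2.85 servings → $4.70.
kale + lentils: the both-tight solution has a negative serving — not a feasible corner.
So the least-cost plan costs $3.60.

$3.60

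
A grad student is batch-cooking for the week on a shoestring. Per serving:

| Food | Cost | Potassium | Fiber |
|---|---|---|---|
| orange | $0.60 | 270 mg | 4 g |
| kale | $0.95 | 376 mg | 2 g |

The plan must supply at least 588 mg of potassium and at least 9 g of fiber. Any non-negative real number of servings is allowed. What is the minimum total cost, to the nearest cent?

$1.35

For a min-cost LP with two ≥-constraints, a basic feasible solution has at most two positive variables.
orange only: max(588/270, 9/4) = 2.25 servings → $1.35.
kale only: max(588/376, 9/2) = 4.5 servings → $4.28.
orange + kale with both targets exact would need a negative amount; discard.
So the least-cost plan costs $1.35.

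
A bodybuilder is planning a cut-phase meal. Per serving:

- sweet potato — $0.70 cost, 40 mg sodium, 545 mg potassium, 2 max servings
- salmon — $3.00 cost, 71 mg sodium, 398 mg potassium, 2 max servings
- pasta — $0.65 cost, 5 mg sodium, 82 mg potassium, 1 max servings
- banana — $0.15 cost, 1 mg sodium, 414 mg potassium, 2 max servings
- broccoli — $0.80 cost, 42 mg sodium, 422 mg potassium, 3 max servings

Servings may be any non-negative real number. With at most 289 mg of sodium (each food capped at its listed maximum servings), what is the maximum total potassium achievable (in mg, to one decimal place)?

3692.0 mg

Potassium per mg sodium: banana 414, pasta 16.4, sweet potato 13.62, broccoli 10.05, salmon 5.606.
Take 2 servings of banana: uses 2 mg sodium, +828.0 mg potassium (running total 828.0 mg).
Take 1 serving of pasta: uses 5 mg sodium, +82.0 mg potassium (running total 910.0 mg).
Take 2 servings of sweet potato: uses 80 mg sodium, +1090.0 mg potassium (running total 2000.0 mg).
Take 3 servings of broccoli: uses 126 mg sodium, +1266.0 mg potassium (running total 3266.0 mg).
Take 1.07 servings of salmon: uses 76 mg sodium, +426.0 mg potassium (running total 3692.0 mg).
Greedy by best ratio exhausts the sodium allowance optimally: 3692.0 mg.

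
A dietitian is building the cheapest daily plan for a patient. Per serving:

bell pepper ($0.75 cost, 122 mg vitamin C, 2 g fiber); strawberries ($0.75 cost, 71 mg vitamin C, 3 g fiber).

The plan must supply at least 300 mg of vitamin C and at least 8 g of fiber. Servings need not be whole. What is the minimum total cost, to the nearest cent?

At the optimum either one food covers both requirements or two foods hit both targets exactly; no other combination can be cheaper.
bell pepper only: max(300/122, 8/2) = 4 servings → $3.00.
strawberries only: max(300/71, 8/3) = 4.225 servings → $3.17.
bell pepper + strawberries with both tight: 1.482 servings and 1.679 servings → $2.37.
Cheapest feasible corner: $2.37.

$2.37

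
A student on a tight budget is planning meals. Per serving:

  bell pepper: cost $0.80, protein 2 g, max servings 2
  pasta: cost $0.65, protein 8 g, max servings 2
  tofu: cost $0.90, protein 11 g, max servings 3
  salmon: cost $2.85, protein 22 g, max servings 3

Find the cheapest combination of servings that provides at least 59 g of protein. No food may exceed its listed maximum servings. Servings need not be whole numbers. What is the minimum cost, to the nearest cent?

Cost per g of protein: pasta $0.0813, tofu $0.0818, salmon $0.1295, bell pepper $0.4000.
Take 2 servings of pasta: +16.0 g protein for $1.30 (total $1.30, still need 43.0 g).
Take 3 servings of tofu: +33.0 g protein for $2.70 (total $4.00, still need 10.0 g).
Take 0.4545 servings of salmon: +10.0 g protein for $1.30 (total $5.30, still need 0.0 g).
Filling from the cheapest source first is optimal under one linear minimum: $5.30.

$5.30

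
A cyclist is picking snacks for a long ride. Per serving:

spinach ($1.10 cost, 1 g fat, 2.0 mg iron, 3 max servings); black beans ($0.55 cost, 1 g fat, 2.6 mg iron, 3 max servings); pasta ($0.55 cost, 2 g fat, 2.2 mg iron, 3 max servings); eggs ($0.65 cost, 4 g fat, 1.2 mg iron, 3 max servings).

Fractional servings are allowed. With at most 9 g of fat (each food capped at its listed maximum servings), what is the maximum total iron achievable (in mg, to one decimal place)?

Iron per g fat: black beans 2.6, spinach 2, pasta 1.1, eggs 0.3.
Take 3 servings of black beans: uses 3 g fat, +7.8 mg iron (running total 7.8 mg).
Take 3 servings of spinach: uses 3 g fat, +6.0 mg iron (running total 13.8 mg).
Take 1.5 servings of pasta: uses 3 g fat, +3.3 mg iron (running total 17.1 mg).
Greedy by best ratio exhausts the fat allowance optimally: 17.1 mg.

17.1 mg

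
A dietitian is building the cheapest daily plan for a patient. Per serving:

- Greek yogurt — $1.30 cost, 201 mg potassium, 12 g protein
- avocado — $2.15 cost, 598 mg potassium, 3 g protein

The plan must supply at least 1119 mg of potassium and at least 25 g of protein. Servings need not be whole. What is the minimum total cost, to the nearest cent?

A basic optimal solution has at most two foods positive. Try each food alone and each pair with both targets met exactly.
Greek yogurt only: max(1119/201, 25/12) = 5.567 servings → $7.24.
avocado only: max(1119/598, 25/3) = 8.333 servings → $17.92.
Greek yogurt + avocado with both tight: 1.764 servings and 1.278 servings → $5.04.
The minimum over all feasible corners is $5.04.

$5.04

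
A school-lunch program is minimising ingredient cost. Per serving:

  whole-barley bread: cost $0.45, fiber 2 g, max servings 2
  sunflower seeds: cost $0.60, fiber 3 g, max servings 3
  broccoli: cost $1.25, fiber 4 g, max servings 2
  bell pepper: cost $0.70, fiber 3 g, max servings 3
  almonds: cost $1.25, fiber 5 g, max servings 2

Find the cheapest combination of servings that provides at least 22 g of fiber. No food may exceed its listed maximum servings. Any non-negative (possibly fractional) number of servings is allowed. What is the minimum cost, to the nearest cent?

Cost per g of fiber: sunflower seeds $0.2000, whole-barley bread $0.2250, bell pepper $0.2333, almonds $0.2500, broccoli $0.3125.
Take 3 servings of sunflower seeds: +9.0 g fiber for $1.80 (total $1.80, still need 13.0 g).
Take 2 servings of whole-barley bread: +4.0 g fiber for $0.90 (total $2.70, still need 9.0 g).
Take 3 servings of bell pepper: +9.0 g fiber for $2.10 (total $4.80, still need 0.0 g).
Greedy by cheapest-per-g is optimal for a single linear constraint, so the minimum cost is $4.80.

$4.80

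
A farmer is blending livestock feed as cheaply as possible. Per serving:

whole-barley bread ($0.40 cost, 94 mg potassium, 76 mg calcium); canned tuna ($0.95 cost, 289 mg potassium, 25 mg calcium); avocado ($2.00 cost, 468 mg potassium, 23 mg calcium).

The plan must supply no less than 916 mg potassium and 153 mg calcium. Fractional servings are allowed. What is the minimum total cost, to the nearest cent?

$3.11

whole-barley bread only: max(916/94, 153/76) = 9.745 servings → $3.90.
canned tuna only: max(916/289, 153/25) = 6.12 servings → $5.81.
avocado only: max(916/468, 153/23) = 6.652 servings → $13.30.
whole-barley bread + canned tuna with both tight: 1.087 servings and 2.816 servings → $3.11.
whole-barley bread + avocado with both tight: 1.513 servings and 1.653 servings → $3.91.
canned tuna + avocado: intersection lies outside the first quadrant.
Cheapest feasible corner: $3.11.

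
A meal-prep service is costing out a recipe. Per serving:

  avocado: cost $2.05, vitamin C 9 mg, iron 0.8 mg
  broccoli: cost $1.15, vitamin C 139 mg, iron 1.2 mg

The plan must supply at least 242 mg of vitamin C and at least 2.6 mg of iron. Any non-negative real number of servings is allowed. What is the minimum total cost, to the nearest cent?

The cheapest plan sits at a corner of the feasible region — with two constraints it uses at most two foods.
avocado only: max(242/9, 2.6/0.8) = 26.89 servings → $55.12.
broccoli only: max(242/139, 2.6/1.2) = 2.167 servings → $2.49.
avocado + broccoli with both tight: 0.7072 servings and 1.695 servings → $3.40.
So the least-cost plan costs $2.49.

$2.49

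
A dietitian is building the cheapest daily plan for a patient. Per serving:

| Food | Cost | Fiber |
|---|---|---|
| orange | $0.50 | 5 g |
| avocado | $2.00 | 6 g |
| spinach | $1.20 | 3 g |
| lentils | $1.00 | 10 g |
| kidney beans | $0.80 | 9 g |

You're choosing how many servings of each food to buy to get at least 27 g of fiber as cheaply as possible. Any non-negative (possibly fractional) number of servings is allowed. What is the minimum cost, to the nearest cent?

Cost per g of fiber: kidney beans $0.0889, orange $0.1000, lentils $0.1000, avocado $0.3333, spinach $0.4000.
With no serving limits, use only kidney beans: 27 g / 9 g = 3 servings × $0.80 = $2.40.

$2.40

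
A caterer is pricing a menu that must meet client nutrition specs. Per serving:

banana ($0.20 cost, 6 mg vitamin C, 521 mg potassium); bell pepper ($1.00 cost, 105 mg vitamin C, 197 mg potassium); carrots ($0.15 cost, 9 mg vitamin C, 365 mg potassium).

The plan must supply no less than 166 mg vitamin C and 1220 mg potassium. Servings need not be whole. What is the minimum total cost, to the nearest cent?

$1.75

Two binding constraints pin down two serving amounts, so the optimal mix uses at most two foods. The candidates are each food alone (scaled to the tighter of vitamin C/potassium) and each pair with both constraints tight.
banana only: max(166/6, 1220/521) = 27.67 servings → $5.53.
bell pepper only: max(166/105, 1220/197) = 6.193 servings → $6.19.
carrots only: max(166/9, 1220/365) = 18.44 servings → $2.77.
banana + bell pepper with both tight: 1.782 servings and 1.479 servings → $1.84.
banana + carrots: intersection lies outside the first quadrant.
bell pepper + carrots with both tight: 1.357 servings and 2.61 servings → $1.75.
So the least-cost plan costs $1.75.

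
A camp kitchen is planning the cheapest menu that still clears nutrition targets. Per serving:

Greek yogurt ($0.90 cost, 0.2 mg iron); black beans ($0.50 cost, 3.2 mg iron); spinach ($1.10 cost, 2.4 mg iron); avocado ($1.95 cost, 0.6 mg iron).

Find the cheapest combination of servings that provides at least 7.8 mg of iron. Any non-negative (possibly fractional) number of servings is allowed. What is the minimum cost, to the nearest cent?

Cost per mg of iron: black beans $0.1562, spinach $0.4583, avocado $3.2500, Greek yogurt $4.5000.
With no serving limits, use only black beans: 7.8 mg / 3.2 mg = 2.438 servings × $0.50 = $1.22.

$1.22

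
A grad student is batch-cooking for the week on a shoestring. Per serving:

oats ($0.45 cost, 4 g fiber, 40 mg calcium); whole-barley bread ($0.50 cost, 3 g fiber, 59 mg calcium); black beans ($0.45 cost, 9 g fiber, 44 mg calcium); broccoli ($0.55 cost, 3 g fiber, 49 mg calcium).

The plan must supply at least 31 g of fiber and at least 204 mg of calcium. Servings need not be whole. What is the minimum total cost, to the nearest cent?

At the optimum either one food covers both requirements or two foods hit both targets exactly; no other combination can be cheaper.
oats only: max(31/4, 204/40) = 7.75 servings → $3.49.
whole-barley bread only: max(31/3, 204/59) = 10.33 servings → $5.17.
black beans only: max(31/9, 204/44) = 4.636 servings → $2.09.
broccoli only: max(31/3, 204/49) = 10.33 servings → $5.68.
oats + whole-barley bread: the both-tight solution has a negative serving — not a feasible corner.
oats + black beans with both tight: 2.565 servings and 2.304 servings → $2.19.
oats + broccoli with both targets exact would need a negative amount; discard.
whole-barley bread + black beans with both tight: 1.183 servings and 3.05 servings → $1.96.
whole-barley bread + broccoli: intersection lies outside the first quadrant.
black beans + broccoli with both tight: 2.935 servings and 1.528 servings → $2.16.
The minimum over all feasible corners is $1.96.

$1.96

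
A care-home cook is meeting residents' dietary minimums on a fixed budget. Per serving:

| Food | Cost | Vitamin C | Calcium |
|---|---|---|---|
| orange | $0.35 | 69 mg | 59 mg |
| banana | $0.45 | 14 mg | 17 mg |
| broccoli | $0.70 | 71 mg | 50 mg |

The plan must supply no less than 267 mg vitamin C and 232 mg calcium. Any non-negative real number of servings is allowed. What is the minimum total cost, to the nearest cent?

$1.38

With two linear requirements the optimum uses one or two foods; enumerate the corners.
orange only: max(267/69, 232/59) = 3.932 servings → $1.38.
banana only: max(267/14, 232/17) = 19.07 servings → $8.58.
broccoli only: max(267/71, 232/50) = 4.64 servings → $3.25.
orange + banana with both tight: 3.72 servings and 0.7349 servings → $1.63.
orange + broccoli with both targets exact would need a negative amount; discard.
banana + broccoli with both tight: 6.158 servings and 2.546 servings → $4.55.
Cheapest feasible corner: $1.38.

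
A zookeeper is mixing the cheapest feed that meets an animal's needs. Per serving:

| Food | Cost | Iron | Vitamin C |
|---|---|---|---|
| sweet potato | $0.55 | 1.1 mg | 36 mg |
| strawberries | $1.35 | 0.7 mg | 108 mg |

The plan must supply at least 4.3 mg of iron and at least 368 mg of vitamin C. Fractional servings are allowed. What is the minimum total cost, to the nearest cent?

Two binding constraints pin down two serving amounts, so the optimal mix uses at most two foods. The candidates are each food alone (scaled to the tighter of iron/vitamin C) and each pair with both constraints tight.
sweet potato only: max(4.3/1.1, 368/36) = 10.22 servings → $5.62.
strawberries only: max(4.3/0.7, 368/108) = 6.143 servings → $8.29.
sweet potato + strawberries with both tight: 2.209 servings and 2.671 servings → $4.82.
Cheapest feasible corner: $4.82.

$4.82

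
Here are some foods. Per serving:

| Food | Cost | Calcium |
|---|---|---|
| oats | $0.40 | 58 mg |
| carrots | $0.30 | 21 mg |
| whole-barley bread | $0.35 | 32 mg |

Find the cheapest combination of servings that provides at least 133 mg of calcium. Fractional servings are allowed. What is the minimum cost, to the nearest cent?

Cost per mg of calcium: oats $0.0069, whole-barley bread $0.0109, carrots $0.0143.
With no serving limits, use only oats: 133 mg / 58 mg = 2.293 servings × $0.40 = $0.92.

$0.92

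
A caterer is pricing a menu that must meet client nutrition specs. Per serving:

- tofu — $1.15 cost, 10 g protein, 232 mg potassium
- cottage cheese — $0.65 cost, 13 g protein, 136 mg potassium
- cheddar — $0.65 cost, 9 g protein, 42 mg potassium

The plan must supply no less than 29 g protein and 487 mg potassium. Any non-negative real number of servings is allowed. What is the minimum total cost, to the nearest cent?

The cheapest plan sits at a corner of the feasible region — with two constraints it uses at most two foods.
tofu only: max(29/10, 487/232) = 2.9 servings → $3.33.
cottage cheese only: max(29/13, 487/136) = 3.581 servings → $2.33.
cheddar only: max(29/9, 487/42) = 11.6 servings → $7.54.
tofu + cottage cheese with both tight: 1.441 servings and 1.122 servings → $2.39.
tofu + cheddar with both tight: 1.897 servings and 1.114 servings → $2.91.
cottage cheese + cheddar: intersection lies outside the first quadrant.
Cheapest feasible corner: $2.33.

$2.33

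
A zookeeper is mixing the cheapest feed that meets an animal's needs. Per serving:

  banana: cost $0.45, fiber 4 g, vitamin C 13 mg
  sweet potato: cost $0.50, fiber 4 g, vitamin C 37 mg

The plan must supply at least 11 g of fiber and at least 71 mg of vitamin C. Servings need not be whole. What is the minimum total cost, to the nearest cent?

$1.31

Two binding constraints pin down two serving amounts, so the optimal mix uses at most two foods. The candidates are each food alone (scaled to the tighter of fiber/vitamin C) and each pair with both constraints tight.
banana only: max(11/4, 71/13) = 5.462 servings → $2.46.
sweet potato only: max(11/4, 71/37) = 2.75 servings → $1.38.
banana + sweet potato with both tight: 1.281 servings and 1.469 servings → $1.31.
The minimum over all feasible corners is $1.31.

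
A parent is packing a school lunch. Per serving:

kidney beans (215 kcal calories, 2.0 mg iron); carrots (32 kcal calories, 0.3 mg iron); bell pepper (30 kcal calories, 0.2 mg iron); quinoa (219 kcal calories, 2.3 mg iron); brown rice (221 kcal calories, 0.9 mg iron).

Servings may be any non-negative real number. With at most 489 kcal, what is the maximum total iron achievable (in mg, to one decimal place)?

5.1 mg

Iron per kcal: quinoa 0.0105, carrots 0.009375, kidney beans 0.009302, bell pepper 0.006667, brown rice 0.004072.
With no serving limits, spend the whole calories allowance on quinoa: 489 kcal / 219 kcal × 2.3 mg = 5.1 mg.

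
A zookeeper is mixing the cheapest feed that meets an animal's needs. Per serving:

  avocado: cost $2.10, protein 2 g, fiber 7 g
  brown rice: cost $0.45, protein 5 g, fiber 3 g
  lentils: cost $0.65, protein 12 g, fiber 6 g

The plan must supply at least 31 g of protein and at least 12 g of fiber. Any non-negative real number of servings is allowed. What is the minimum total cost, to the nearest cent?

This is a tiny linear program; its minimum lies at a vertex of the feasible set. List the vertices and price them.
avocado only: max(31/2, 12/7) = 15.5 servings → $32.55.
brown rice only: max(31/5, 12/3) = 6.2 servings → $2.79.
lentils only: max(31/12, 12/6) = 2.583 servings → $1.68.
avocado + brown rice: intersection lies outside the first quadrant.
avocado + lentils: intersection lies outside the first quadrant.
brown rice + lentils with both targets exact would need a negative amount; discard.
So the least-cost plan costs $1.68.

$1.68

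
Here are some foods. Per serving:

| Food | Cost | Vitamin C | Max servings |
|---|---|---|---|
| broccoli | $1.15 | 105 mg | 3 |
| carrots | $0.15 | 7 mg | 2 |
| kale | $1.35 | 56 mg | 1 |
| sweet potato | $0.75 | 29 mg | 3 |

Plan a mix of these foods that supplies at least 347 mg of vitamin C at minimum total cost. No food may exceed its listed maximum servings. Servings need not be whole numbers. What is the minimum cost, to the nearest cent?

$4.18

Cost per mg of vitamin C: broccoli $0.0110, carrots $0.0214, kale $0.0241, sweet potato $0.0259.
Take 3 servings of broccoli: +315.0 mg vitamin C for $3.45 (total $3.45, still need 32.0 mg).
Take 2 servings of carrots: +14.0 mg vitamin C for $0.30 (total $3.75, still need 18.0 mg).
Take 0.3214 servings of kale: +18.0 mg vitamin C for $0.43 (total $4.18, still need 0.0 mg).
Filling from the cheapest source first is optimal under one linear minimum: $4.18.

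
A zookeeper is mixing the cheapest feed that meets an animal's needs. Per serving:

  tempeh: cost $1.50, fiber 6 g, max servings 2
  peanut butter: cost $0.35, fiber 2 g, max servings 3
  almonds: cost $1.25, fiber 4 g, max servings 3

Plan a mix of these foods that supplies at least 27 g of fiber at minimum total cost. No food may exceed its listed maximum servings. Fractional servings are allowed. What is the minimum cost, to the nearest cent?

$6.86

Cost per g of fiber: peanut butter $0.1750, tempeh $0.2500, almonds $0.3125.
Take 3 servings of peanut butter: +6.0 g fiber for $1.05 (total $1.05, still need 21.0 g).
Take 2 servings of tempeh: +12.0 g fiber for $3.00 (total $4.05, still need 9.0 g).
Take 2.25 servings of almonds: +9.0 g fiber for $2.81 (total $6.86, still need 0.0 g).
Greedy by cheapest-per-g is optimal for a single linear constraint, so the minimum cost is $6.86.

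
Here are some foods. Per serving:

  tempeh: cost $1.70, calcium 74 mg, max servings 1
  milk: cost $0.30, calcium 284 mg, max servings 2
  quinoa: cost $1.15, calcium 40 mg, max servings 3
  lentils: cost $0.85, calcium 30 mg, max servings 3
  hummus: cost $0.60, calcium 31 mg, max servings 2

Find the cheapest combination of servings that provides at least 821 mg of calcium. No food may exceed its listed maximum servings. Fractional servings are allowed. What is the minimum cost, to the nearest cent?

$6.83

Cost per mg of calcium: milk $0.0011, hummus $0.0194, tempeh $0.0230, lentils $0.0283, quinoa $0.0288.
Take 2 servings of milk: +568.0 mg calcium for $0.60 (total $0.60, still need 253.0 mg).
Take 2 servings of hummus: +62.0 mg calcium for $1.20 (total $1.80, still need 191.0 mg).
Take 1 serving of tempeh: +74.0 mg calcium for $1.70 (total $3.50, still need 117.0 mg).
Take 3 servings of lentils: +90.0 mg calcium for $2.55 (total $6.05, still need 27.0 mg).
Take 0.675 servings of quinoa: +27.0 mg calcium for $0.78 (total $6.83, still need 0.0 mg).
Filling from the cheapest source first is optimal under one linear minimum: $6.83.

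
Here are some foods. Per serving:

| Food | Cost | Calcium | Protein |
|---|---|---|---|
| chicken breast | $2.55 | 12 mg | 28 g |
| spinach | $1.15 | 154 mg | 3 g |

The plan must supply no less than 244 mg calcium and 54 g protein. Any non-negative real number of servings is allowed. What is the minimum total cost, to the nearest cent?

$6.19

Two binding constraints pin down two serving amounts, so the optimal mix uses at most two foods. The candidates are each food alone (scaled to the tighter of calcium/protein) and each pair with both constraints tight.
chicken breast only: max(244/12, 54/28) = 20.33 servings → $51.85.
spinach only: max(244/154, 54/3) = 18 servings → $20.70.
chicken breast + spinach with both tight: 1.774 servings and 1.446 servings → $6.19.
The minimum over all feasible corners is $6.19.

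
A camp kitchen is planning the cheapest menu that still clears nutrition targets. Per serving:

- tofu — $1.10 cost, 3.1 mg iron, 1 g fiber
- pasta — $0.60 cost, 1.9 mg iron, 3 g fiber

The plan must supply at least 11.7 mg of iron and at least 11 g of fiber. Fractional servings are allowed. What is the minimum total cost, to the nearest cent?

A basic optimal solution has at most two foods positive. Try each food alone and each pair with both targets met exactly.
tofu only: max(11.7/3.1, 11/1) = 11 servings → $12.10.
pasta only: max(11.7/1.9, 11/3) = 6.158 servings → $3.69.
tofu + pasta with both tight: 1.919 servings and 3.027 servings → $3.93.
Cheapest feasible corner: $3.69.

$3.69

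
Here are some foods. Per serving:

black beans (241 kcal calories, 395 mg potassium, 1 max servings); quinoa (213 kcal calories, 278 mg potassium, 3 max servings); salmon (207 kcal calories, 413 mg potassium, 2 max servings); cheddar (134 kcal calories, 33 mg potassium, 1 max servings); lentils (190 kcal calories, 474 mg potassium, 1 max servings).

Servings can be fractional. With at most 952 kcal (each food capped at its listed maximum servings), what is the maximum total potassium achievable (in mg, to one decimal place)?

1834.7 mg

Potassium per kcal: lentils 2.495, salmon 1.995, black beans 1.639, quinoa 1.305, cheddar 0.2463.
Take 1 serving of lentils: uses 190 kcal, +474.0 mg potassium (running total 474.0 mg).
Take 2 servings of salmon: uses 414 kcal, +826.0 mg potassium (running total 1300.0 mg).
Take 1 serving of black beans: uses 241 kcal, +395.0 mg potassium (running total 1695.0 mg).
Take 0.5023 servings of quinoa: uses 107 kcal, +139.7 mg potassium (running total 1834.7 mg).
Greedy by best ratio exhausts the calories allowance optimally: 1834.7 mg.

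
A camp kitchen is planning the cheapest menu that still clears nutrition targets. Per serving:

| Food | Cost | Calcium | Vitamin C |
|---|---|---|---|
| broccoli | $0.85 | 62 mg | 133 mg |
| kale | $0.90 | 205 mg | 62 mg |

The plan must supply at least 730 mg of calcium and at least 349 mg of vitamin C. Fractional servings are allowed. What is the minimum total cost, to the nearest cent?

Minimising a linear cost over {calcium ≥ 730, vitamin C ≥ 349, servings ≥ 0} — the optimum is at a vertex, using one or two foods.
broccoli only: max(730/62, 349/133) = 11.77 servings → $10.01.
kale only: max(730/205, 349/62) = 5.629 servings → $5.07.
broccoli + kale with both tight: 1.122 servings and 3.222 servings → $3.85.
Cheapest feasible corner: $3.85.

$3.85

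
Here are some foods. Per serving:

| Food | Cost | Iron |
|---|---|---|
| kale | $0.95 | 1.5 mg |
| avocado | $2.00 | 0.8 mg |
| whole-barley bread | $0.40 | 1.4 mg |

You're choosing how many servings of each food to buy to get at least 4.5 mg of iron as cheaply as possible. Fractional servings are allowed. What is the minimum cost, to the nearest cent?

$1.29

Cost per mg of iron: whole-barley bread $0.2857, kale $0.6333, avocado $2.5000.
With no serving limits, use only whole-barley bread: 4.5 mg / 1.4 mg = 3.214 servings × $0.40 = $1.29.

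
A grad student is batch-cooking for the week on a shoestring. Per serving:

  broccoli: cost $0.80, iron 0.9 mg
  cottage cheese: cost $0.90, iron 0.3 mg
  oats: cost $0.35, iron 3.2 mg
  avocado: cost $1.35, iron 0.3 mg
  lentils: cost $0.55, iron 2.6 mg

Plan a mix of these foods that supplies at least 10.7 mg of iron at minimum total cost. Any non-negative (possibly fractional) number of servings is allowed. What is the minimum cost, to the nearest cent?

Cost per mg of iron: oats $0.1094, lentils $0.2115, broccoli $0.8889, cottage cheese $3.0000, avocado $4.5000.
With no serving limits, use only oats: 10.7 mg / 3.2 mg = 3.344 servings × $0.35 = $1.17.

$1.17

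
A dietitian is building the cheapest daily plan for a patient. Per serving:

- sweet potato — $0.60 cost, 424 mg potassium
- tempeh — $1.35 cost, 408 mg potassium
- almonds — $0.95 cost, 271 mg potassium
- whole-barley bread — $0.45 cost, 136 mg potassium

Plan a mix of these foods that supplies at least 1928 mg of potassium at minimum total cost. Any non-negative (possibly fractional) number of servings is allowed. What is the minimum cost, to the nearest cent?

$2.73

Cost per mg of potassium: sweet potato $0.0014, tempeh $0.0033, whole-barley bread $0.0033, almonds $0.0035.
With no serving limits, use only sweet potato: 1928 mg / 424 mg = 4.547 servings × $0.60 = $2.73.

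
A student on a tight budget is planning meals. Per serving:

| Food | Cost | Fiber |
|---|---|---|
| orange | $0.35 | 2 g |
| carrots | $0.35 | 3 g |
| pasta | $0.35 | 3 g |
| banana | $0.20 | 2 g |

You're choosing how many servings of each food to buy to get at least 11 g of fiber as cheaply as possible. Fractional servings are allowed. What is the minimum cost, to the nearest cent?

$1.10

Cost per g of fiber: banana $0.1000, carrots $0.1167, pasta $0.1167, orange $0.1750.
With no serving limits, use only banana: 11 g / 2 g = 5.5 servings × $0.20 = $1.10.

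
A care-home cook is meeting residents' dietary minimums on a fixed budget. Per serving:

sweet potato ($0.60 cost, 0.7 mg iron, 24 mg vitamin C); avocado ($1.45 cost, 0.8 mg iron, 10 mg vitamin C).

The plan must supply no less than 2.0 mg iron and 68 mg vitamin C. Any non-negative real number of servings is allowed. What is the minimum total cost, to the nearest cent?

$1.71

Compare the cost at each extreme point of the feasible region.
sweet potato only: max(2.0/0.7, 68/24) = 2.857 servings → $1.71.
avocado only: max(2.0/0.8, 68/10) = 6.8 servings → $9.86.
sweet potato + avocado with both tight: 2.82 servings and 0.03279 servings → $1.74.
Cheapest feasible corner: $1.71.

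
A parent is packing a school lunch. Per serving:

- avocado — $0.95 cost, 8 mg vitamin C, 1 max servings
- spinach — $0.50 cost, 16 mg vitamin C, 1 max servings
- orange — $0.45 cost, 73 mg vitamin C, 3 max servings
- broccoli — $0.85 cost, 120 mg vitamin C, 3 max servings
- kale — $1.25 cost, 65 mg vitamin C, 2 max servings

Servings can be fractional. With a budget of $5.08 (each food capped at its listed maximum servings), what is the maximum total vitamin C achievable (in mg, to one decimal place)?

640.4 mg

Vitamin C per dollar: orange 162.2, broccoli 141.2, kale 52, spinach 32, avocado 8.421.
Take 3 servings of orange: spends $1.35, +219.0 mg vitamin C (running total 219.0 mg).
Take 3 servings of broccoli: spends $2.55, +360.0 mg vitamin C (running total 579.0 mg).
Take 0.944 servings of kale: spends $1.18, +61.4 mg vitamin C (running total 640.4 mg).
Greedy by best ratio exhausts the cost allowance optimally: 640.4 mg.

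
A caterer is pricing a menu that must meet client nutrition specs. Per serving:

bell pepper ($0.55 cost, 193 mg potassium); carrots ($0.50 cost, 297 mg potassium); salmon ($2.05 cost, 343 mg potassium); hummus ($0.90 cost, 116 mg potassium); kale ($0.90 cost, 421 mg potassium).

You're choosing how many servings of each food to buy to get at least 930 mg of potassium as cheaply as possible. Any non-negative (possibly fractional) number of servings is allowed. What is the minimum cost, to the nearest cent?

Cost per mg of potassium: carrots $0.0017, kale $0.0021, bell pepper $0.0028, salmon $0.0060, hummus $0.0078.
With no serving limits, use only carrots: 930 mg / 297 mg = 3.131 servings × $0.50 = $1.57.

$1.57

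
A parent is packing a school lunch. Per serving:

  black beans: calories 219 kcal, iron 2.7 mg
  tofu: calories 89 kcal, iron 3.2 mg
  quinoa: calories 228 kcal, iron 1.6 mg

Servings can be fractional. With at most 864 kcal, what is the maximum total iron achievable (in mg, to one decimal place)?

Iron per kcal: tofu 0.03596, black beans 0.01233, quinoa 0.007018.
With no serving limits, spend the whole calories allowance on tofu: 864 kcal / 89 kcal × 3.2 mg = 31.1 mg.

31.1 mg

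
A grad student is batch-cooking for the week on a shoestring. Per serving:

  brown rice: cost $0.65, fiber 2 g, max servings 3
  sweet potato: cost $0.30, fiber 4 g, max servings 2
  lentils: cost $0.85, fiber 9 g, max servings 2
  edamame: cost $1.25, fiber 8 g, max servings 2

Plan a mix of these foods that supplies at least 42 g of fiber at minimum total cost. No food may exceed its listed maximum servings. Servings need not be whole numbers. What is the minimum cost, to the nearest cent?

$4.80

Cost per g of fiber: sweet potato $0.0750, lentils $0.0944, edamame $0.1562, brown rice $0.3250.
Take 2 servings of sweet potato: +8.0 g fiber for $0.60 (total $0.60, still need 34.0 g).
Take 2 servings of lentils: +18.0 g fiber for $1.70 (total $2.30, still need 16.0 g).
Take 2 servings of edamame: +16.0 g fiber for $2.50 (total $4.80, still need 0.0 g).
Filling from the cheapest source first is optimal under one linear minimum: $4.80.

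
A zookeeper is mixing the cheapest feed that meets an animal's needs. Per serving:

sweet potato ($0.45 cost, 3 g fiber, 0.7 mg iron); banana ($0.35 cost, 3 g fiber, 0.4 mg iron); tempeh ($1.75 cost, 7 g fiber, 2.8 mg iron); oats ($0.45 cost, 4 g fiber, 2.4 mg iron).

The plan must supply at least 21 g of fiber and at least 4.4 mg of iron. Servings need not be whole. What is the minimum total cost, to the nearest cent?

$2.36

sweet potato only: max(21/3, 4.4/0.7) = 7 servings → $3.15.
banana only: max(21/3, 4.4/0.4) = 11 servings → $3.85.
tempeh only: max(21/7, 4.4/2.8) = 3 servings → $5.25.
oats only: max(21/4, 4.4/2.4) = 5.25 servings → $2.36.
sweet potato + banana with both tight: 5.333 servings and 1.667 servings → $2.98.
sweet potato + tempeh: the both-tight solution has a negative serving — not a feasible corner.
sweet potato + oats: intersection lies outside the first quadrant.
banana + tempeh with both tight: 5 servings and 0.8571 servings → $3.25.
banana + oats with both tight: 5.857 servings and 0.8571 servings → $2.44.
tempeh + oats: intersection lies outside the first quadrant.
The minimum over all feasible corners is $2.36.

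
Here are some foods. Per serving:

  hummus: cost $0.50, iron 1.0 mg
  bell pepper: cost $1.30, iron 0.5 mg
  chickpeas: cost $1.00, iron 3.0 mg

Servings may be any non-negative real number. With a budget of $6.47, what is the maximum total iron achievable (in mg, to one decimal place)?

19.4 mg

Iron per dollar: chickpeas 3, hummus 2, bell pepper 0.3846.
With no serving limits, spend the whole cost allowance on chickpeas: $6.47 / $1.00 × 3.0 mg = 19.4 mg.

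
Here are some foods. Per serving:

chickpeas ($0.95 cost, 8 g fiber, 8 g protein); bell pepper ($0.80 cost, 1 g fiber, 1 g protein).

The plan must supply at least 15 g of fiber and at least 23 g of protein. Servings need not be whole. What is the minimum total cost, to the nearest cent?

$2.73

With two linear requirements the optimum uses one or two foods; enumerate the corners.
chickpeas only: max(15/8, 23/8) = 2.875 servings → $2.73.
bell pepper only: max(15/1, 23/1) = 23 servings → $18.40.
chickpeas + bell pepper (both tight): parallel constraints — no distinct corner.
So the least-cost plan costs $2.73.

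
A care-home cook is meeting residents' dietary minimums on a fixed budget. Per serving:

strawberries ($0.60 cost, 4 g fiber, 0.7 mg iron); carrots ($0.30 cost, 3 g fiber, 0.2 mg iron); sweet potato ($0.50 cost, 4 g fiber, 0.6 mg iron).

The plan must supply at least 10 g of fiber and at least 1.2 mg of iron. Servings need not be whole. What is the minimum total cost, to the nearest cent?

$1.16

Check every corner: each single food scaled to meet both minima, and each pair solved so both constraints bind.
strawberries only: max(10/4, 1.2/0.7) = 2.5 servings → $1.50.
carrots only: max(10/3, 1.2/0.2) = 6 servings → $1.80.
sweet potato only: max(10/4, 1.2/0.6) = 2.5 servings → $1.25.
strawberries + carrots with both tight: 1.231 servings and 1.692 servings → $1.25.
strawberries + sweet potato: intersection lies outside the first quadrant.
carrots + sweet potato with both tight: 1.2 servings and 1.6 servings → $1.16.
Cheapest feasible corner: $1.16.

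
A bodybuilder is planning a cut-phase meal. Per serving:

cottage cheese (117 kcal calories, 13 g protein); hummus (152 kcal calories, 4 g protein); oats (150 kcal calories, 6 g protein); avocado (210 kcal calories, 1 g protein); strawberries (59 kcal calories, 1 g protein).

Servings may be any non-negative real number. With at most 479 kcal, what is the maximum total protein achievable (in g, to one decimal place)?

Protein per kcal: cottage cheese 0.1111, oats 0.04, hummus 0.02632, strawberries 0.01695, avocado 0.004762.
With no serving limits, spend the whole calories allowance on cottage cheese: 479 kcal / 117 kcal × 13 g = 53.2 g.

53.2 g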